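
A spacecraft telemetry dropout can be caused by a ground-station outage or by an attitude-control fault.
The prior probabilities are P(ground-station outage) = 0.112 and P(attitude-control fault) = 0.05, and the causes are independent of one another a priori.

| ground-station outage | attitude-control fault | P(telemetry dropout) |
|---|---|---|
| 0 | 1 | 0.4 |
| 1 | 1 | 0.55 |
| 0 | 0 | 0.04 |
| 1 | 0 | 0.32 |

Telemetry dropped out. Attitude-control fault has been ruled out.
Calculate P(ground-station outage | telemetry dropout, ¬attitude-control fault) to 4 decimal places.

By total probability over both values of ground-station outage:
  P(telemetry dropout | ¬attitude-control fault) = 0.04×0.888 + 0.32×0.112
        = 0.035520 + 0.035840 = 0.071360
Configurations with ground-station outage contribute 0.035840, so
  P(ground-station outage | telemetry dropout, ¬attitude-control fault) = 0.035840 / 0.071360 ≈ 0.5022

P(ground-station outage | telemetry dropout, ¬attitude-control fault) ≈ 0.5022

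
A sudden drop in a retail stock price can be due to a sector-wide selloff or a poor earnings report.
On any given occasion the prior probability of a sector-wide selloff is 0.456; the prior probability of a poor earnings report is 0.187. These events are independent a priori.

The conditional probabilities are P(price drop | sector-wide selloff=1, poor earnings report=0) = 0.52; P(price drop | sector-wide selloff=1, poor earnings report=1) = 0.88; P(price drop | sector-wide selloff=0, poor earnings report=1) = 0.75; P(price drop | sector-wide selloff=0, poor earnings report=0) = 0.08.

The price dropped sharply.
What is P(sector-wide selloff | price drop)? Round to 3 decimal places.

P(price drop) = 0.08×0.544×0.813 + 0.75×0.544×0.187 + 0.52×0.456×0.813 + 0.88×0.456×0.187 = 0.035382 + 0.076296 + 0.192779 + 0.075039 = 0.379496
Restricting to configurations with sector-wide selloff present: 0.192779 + 0.075039 = 0.267818.
So P(sector-wide selloff | price drop) = 0.267818/0.379496 ≈ 0.706.

P(sector-wide selloff | price drop) ≈ 0.706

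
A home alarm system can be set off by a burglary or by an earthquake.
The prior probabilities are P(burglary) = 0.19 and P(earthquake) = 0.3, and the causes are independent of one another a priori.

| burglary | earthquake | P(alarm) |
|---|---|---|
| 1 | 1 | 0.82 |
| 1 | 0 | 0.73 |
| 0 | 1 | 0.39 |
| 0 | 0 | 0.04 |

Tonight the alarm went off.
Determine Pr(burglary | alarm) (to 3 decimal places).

P(alarm) = 0.04×0.81×0.7 + 0.39×0.81×0.3 + 0.73×0.19×0.7 + 0.82×0.19×0.3 = 0.022680 + 0.094770 + 0.097090 + 0.046740 = 0.261280
Of this, 0.143830 comes from 0.097090 + 0.046740 (the burglary=true cases).
Hence the posterior is 0.143830/0.261280 ≈ 0.550.

Pr(burglary | alarm) ≈ 0.550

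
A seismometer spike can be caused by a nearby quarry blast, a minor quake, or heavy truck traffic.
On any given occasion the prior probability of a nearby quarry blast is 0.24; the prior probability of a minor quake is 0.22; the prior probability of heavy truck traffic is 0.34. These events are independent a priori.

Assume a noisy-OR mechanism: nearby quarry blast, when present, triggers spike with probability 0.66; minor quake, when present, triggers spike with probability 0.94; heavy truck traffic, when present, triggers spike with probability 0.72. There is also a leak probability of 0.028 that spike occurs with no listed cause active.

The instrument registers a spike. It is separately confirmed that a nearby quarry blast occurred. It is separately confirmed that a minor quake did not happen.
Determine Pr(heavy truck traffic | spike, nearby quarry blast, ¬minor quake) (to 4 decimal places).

Pr(heavy truck traffic | spike, nearby quarry blast, ¬minor quake) ≈ 0.4112

Under noisy-OR, P(spike | causes) = 1 − (1−0.028)·∏(1−qᵢ) over the active causes.
Weight on heavy truck traffic=true, given the evidence: 0.907466·0.34 = 0.308538
Denominator P(spike | nearby quarry blast, ¬minor quake): 0.66952·0.66 + 0.907466·0.34 = 0.750421
Posterior = 0.308538 / 0.750421 ≈ 0.4112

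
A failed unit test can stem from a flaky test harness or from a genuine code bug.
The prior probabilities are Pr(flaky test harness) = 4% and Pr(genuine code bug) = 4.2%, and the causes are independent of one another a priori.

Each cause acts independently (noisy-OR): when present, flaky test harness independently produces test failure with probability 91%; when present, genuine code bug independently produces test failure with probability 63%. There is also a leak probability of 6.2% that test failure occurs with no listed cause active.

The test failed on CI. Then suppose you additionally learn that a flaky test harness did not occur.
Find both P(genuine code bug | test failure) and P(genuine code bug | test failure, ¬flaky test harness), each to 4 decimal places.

P(genuine code bug | test failure) ≈ 0.2328; P(genuine code bug | test failure, ¬flaky test harness) ≈ 0.3159

Under noisy-OR, P(test failure | causes) = 1 − (1−0.062)·∏(1−qᵢ) over the active causes.
Sum P(test failure|·) weighted by the priors over the 4 (flaky test harness, genuine code bug) configurations:
  P(test failure) = 0.062×0.96×0.958 + 0.65294×0.96×0.042 + 0.91558×0.04×0.958 + 0.968765×0.04×0.042
        = 0.057020 + 0.026327 + 0.035085 + 0.001628 = 0.120060
The terms with genuine code bug present sum to 0.027955, so
  P(genuine code bug | test failure) = 0.027955 / 0.120060 ≈ 0.2328

Now condition on the additional information:
Sum P(test failure|·) weighted by the priors over both values of genuine code bug:
  P(test failure | ¬flaky test harness) = 0.062*0.958 + 0.65294*0.042
        = 0.059396 + 0.027423 = 0.086819
The terms with genuine code bug present sum to 0.027423, so
  P(genuine code bug | test failure, ¬flaky test harness) = 0.027423 / 0.086819 ≈ 0.3159
With flaky test harness excluded, genuine code bug must carry more of the explanatory weight for the test failure.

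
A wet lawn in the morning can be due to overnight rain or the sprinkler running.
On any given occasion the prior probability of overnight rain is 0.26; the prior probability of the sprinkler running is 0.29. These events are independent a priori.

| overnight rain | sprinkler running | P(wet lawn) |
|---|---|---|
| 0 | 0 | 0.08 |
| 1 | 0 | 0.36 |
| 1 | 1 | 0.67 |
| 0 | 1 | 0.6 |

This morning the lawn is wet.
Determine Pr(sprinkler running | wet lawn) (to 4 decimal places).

Enumerate the 4 (overnight rain, sprinkler running) configurations and weight by the priors:
  P(wet lawn) = 0.08·0.74·0.71 + 0.6·0.74·0.29 + 0.36·0.26·0.71 + 0.67·0.26·0.29
        = 0.042032 + 0.128760 + 0.066456 + 0.050518 = 0.287766
The terms with sprinkler running present sum to 0.179278, so
  P(sprinkler running | wet lawn) = 0.179278 / 0.287766 ≈ 0.6230

Pr(sprinkler running | wet lawn) ≈ 0.6230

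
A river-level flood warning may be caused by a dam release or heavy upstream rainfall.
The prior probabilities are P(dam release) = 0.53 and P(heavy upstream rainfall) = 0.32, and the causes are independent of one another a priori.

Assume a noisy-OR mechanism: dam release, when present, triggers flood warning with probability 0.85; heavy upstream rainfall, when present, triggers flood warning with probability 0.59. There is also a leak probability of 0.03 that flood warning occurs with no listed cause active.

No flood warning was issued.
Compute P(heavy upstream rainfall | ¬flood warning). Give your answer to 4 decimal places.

P(heavy upstream rainfall | ¬flood warning) ≈ 0.1617

Under noisy-OR, P(flood warning | causes) = 1 − (1−0.03)·∏(1−qᵢ) over the active causes.
P(¬flood warning) = 0.97×0.47×0.68 + 0.3977×0.47×0.32 + 0.1455×0.53×0.68 + 0.059655×0.53×0.32 = 0.310012 + 0.059814 + 0.052438 + 0.010117 = 0.432381
The heavy upstream rainfall-present share is 0.059814 + 0.010117 = 0.069931.
Hence the posterior is 0.069931/0.432381 ≈ 0.1617.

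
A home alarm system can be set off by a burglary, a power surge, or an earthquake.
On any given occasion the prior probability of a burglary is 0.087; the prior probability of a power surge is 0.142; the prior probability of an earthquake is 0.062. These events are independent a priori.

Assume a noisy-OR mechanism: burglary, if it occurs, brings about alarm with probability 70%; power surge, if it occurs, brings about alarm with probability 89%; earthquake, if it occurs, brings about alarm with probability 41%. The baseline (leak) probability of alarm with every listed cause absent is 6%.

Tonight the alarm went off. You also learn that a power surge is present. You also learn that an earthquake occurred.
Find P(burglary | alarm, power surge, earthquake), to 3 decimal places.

Under noisy-OR, P(alarm | causes) = 1 − (1−0.06)·∏(1−qᵢ) over the active causes.
Weight on burglary=true, given the evidence: 0.981698·0.087 = 0.085408
Normalizer over all consistent configurations: 0.938994·0.913 + 0.981698·0.087 = 0.942710
P(burglary | alarm, power surge, earthquake) = 0.085408/0.942710 ≈ 0.091

P(burglary | alarm, power surge, earthquake) ≈ 0.091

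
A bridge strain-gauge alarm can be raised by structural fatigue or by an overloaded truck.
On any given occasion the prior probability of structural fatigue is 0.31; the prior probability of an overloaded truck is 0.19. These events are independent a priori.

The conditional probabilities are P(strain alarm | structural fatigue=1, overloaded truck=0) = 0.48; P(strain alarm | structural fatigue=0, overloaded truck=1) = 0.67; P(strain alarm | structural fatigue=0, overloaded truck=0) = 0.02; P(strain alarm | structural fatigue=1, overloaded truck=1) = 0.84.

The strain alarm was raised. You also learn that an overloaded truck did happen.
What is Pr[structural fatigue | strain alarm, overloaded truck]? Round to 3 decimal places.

For the numerator, keep only structural fatigue=true terms: 0.84*0.31 = 0.260400
The normalizing constant is 0.67*0.69 + 0.84*0.31 = 0.722700
Posterior = 0.260400 / 0.722700 ≈ 0.360

Pr[structural fatigue | strain alarm, overloaded truck] ≈ 0.360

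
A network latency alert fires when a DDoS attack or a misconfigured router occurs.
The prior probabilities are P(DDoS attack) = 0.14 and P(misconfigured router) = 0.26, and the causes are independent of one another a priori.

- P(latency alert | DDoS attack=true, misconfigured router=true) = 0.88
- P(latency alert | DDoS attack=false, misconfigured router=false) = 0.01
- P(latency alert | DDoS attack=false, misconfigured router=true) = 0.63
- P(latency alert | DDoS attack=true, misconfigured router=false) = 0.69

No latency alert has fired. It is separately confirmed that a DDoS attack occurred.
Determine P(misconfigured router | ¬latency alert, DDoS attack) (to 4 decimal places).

P(misconfigured router | ¬latency alert, DDoS attack) ≈ 0.1197

P(¬latency alert | DDoS attack) = 0.31*0.74 + 0.12*0.26 = 0.229400 + 0.031200 = 0.260600
The misconfigured router-present share is 0.12*0.26 = 0.031200.
P(misconfigured router | ¬latency alert, DDoS attack) = 0.031200 / 0.260600 ≈ 0.1197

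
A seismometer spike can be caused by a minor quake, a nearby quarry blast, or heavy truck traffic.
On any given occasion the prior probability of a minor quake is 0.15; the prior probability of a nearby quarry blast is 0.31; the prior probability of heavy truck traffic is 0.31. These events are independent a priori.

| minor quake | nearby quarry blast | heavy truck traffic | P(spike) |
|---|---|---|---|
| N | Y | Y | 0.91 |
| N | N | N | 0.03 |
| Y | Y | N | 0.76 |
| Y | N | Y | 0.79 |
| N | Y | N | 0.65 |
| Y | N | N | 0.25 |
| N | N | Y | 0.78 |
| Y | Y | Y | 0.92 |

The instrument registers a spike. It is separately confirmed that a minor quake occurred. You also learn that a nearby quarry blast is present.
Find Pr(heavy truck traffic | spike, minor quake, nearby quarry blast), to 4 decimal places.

Pr(heavy truck traffic | spike, minor quake, nearby quarry blast) ≈ 0.3523

For the numerator, keep only heavy truck traffic=true terms: 0.92×0.31 = 0.285200
The normalizing constant is 0.76×0.69 + 0.92×0.31 = 0.809600
Posterior = 0.285200 / 0.809600 ≈ 0.3523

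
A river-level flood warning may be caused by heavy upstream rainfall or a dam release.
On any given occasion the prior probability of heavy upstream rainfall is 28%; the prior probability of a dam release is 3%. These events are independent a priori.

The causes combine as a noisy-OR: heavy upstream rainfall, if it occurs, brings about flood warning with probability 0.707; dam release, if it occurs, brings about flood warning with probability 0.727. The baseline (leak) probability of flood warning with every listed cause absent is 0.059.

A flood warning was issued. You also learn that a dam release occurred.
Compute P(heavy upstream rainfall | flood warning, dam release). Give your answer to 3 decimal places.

Under noisy-OR, P(flood warning | causes) = 1 − (1−0.059)·∏(1−qᵢ) over the active causes.
Sum P(flood warning|·) weighted by the priors over both values of heavy upstream rainfall:
  P(flood warning | dam release) = 0.743107·0.72 + 0.92473·0.28
        = 0.535037 + 0.258924 = 0.793961
Configurations with heavy upstream rainfall contribute 0.258924, so
  P(heavy upstream rainfall | flood warning, dam release) = 0.258924 / 0.793961 ≈ 0.326

P(heavy upstream rainfall | flood warning, dam release) ≈ 0.326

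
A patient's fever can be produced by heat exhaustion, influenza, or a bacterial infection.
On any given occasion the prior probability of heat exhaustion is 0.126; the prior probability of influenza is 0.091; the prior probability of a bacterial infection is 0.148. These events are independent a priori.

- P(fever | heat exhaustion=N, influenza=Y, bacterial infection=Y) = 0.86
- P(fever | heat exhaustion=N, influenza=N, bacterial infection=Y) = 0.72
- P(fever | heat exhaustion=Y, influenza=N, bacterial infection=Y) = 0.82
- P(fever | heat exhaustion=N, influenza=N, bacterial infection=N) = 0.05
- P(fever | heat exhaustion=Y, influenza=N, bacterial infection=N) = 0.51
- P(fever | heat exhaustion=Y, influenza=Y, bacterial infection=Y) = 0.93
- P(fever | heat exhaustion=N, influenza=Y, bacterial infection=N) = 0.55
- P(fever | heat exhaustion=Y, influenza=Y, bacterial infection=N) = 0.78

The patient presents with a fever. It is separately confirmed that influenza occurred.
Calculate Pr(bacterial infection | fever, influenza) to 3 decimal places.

Pr(bacterial infection | fever, influenza) ≈ 0.207

P(fever | influenza) = 0.55×0.874×0.852 + 0.86×0.874×0.148 + 0.78×0.126×0.852 + 0.93×0.126×0.148 = 0.409556 + 0.111243 + 0.083735 + 0.017343 = 0.621877
Restricting to configurations with bacterial infection present: 0.111243 + 0.017343 = 0.128586.
So P(bacterial infection | fever, influenza) = 0.128586/0.621877 ≈ 0.207.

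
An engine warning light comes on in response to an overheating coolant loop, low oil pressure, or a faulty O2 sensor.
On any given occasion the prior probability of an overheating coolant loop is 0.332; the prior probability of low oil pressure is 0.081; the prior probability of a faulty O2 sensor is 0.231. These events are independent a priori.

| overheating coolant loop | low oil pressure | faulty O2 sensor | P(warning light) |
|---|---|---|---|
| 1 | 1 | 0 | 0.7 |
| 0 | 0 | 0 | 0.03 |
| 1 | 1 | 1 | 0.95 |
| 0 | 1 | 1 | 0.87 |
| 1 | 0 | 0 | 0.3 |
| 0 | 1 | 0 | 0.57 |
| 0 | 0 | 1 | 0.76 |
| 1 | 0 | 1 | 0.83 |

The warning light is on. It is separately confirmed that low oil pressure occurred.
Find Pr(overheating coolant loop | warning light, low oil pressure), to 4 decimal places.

Pr(overheating coolant loop | warning light, low oil pressure) ≈ 0.3707

Numerator (weight on configurations with overheating coolant loop): 0.178716 + 0.072857 = 0.251573
Normalizer over all consistent configurations: 0.57·0.668·0.769 + 0.87·0.668·0.231 + 0.7·0.332·0.769 + 0.95·0.332·0.231 = 0.678625
Posterior = 0.251573 / 0.678625 ≈ 0.3707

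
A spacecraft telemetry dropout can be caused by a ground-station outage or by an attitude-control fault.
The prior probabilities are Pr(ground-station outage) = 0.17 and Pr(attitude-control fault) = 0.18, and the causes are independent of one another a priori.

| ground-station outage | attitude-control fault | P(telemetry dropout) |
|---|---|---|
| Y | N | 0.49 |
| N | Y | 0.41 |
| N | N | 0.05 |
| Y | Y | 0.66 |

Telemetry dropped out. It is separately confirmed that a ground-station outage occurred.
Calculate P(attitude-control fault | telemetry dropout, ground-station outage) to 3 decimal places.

P(telemetry dropout | ground-station outage) = 0.49×0.82 + 0.66×0.18 = 0.401800 + 0.118800 = 0.520600
Restricting to configurations with attitude-control fault present: 0.66×0.18 = 0.118800.
Hence the posterior is 0.118800/0.520600 ≈ 0.228.

P(attitude-control fault | telemetry dropout, ground-station outage) ≈ 0.228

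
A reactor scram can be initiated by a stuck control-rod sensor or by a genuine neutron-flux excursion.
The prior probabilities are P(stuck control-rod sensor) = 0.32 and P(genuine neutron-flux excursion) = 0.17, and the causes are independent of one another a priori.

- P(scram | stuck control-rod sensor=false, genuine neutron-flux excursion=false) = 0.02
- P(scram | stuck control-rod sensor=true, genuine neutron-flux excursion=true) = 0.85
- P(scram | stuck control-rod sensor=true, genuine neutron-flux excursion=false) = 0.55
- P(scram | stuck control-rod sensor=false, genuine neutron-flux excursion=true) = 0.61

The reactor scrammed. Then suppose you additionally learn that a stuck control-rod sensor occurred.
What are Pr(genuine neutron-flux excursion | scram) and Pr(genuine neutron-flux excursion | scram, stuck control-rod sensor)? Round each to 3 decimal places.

Enumerate the 4 (stuck control-rod sensor, genuine neutron-flux excursion) configurations and weight by the priors:
  P(scram) = 0.02×0.68×0.83 + 0.61×0.68×0.17 + 0.55×0.32×0.83 + 0.85×0.32×0.17
        = 0.011288 + 0.070516 + 0.146080 + 0.046240 = 0.274124
Configurations with genuine neutron-flux excursion contribute 0.116756, so
  P(genuine neutron-flux excursion | scram) = 0.116756 / 0.274124 ≈ 0.426

Now condition on the additional information:
By total probability over both values of genuine neutron-flux excursion:
  P(scram | stuck control-rod sensor) = 0.55*0.83 + 0.85*0.17
        = 0.456500 + 0.144500 = 0.601000
Configurations with genuine neutron-flux excursion contribute 0.144500, so
  P(genuine neutron-flux excursion | scram, stuck control-rod sensor) = 0.144500 / 0.601000 ≈ 0.240
Conditioning on stuck control-rod sensor lowers the posterior on genuine neutron-flux excursion: the classic explaining-away effect in a common-effect structure.

Pr(genuine neutron-flux excursion | scram) ≈ 0.426; Pr(genuine neutron-flux excursion | scram, stuck control-rod sensor) ≈ 0.240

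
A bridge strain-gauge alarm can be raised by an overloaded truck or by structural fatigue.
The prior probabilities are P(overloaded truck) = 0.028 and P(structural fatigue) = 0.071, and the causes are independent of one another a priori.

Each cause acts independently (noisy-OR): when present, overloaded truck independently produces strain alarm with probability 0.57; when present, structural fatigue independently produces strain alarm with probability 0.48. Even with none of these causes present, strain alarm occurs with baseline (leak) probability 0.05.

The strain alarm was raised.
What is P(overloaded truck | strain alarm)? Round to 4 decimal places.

P(overloaded truck | strain alarm) ≈ 0.1747

Under noisy-OR, P(strain alarm | causes) = 1 − (1−0.05)·∏(1−qᵢ) over the active causes.
For the numerator, keep only overloaded truck=true terms: 0.015386 + 0.001566 = 0.016952
Normalizer over all consistent configurations: 0.05×0.972×0.929 + 0.506×0.972×0.071 + 0.5915×0.028×0.929 + 0.78758×0.028×0.071 = 0.097021
P(overloaded truck | strain alarm) = 0.016952/0.097021 ≈ 0.1747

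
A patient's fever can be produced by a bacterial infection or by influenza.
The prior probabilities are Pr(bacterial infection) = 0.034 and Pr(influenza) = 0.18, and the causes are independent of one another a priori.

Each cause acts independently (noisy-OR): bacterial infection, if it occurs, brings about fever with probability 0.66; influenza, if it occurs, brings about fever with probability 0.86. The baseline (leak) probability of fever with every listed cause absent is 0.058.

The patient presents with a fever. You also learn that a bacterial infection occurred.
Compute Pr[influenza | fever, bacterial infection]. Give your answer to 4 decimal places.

Under noisy-OR, P(fever | causes) = 1 − (1−0.058)·∏(1−qᵢ) over the active causes.
Enumerate both values of influenza and weight by the priors:
  P(fever | bacterial infection) = 0.67972*0.82 + 0.955161*0.18
        = 0.557370 + 0.171929 = 0.729299
Keeping only the influenza-present terms gives 0.171929, so
  P(influenza | fever, bacterial infection) = 0.171929 / 0.729299 ≈ 0.2357

Pr[influenza | fever, bacterial infection] ≈ 0.2357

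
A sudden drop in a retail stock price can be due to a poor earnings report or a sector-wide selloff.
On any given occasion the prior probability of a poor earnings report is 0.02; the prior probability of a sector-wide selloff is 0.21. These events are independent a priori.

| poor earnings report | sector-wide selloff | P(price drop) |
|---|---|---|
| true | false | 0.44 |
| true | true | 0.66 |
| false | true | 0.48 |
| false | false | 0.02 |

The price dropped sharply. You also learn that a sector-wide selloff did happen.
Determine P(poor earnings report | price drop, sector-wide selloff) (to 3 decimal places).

P(poor earnings report | price drop, sector-wide selloff) ≈ 0.027

P(price drop | sector-wide selloff) = 0.48×0.98 + 0.66×0.02 = 0.470400 + 0.013200 = 0.483600
The poor earnings report-present share is 0.66×0.02 = 0.013200.
Hence the posterior is 0.013200/0.483600 ≈ 0.027.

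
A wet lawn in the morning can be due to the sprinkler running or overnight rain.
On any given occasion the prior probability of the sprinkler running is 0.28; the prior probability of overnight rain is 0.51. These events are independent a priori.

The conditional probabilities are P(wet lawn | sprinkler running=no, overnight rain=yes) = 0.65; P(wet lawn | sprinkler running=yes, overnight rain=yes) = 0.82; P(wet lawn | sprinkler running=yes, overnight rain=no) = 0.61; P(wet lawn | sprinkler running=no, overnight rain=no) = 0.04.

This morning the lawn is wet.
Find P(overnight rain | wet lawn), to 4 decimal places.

Numerator (weight on configurations with overnight rain): 0.238680 + 0.117096 = 0.355776
Normalizer over all consistent configurations: 0.04·0.72·0.49 + 0.65·0.72·0.51 + 0.61·0.28·0.49 + 0.82·0.28·0.51 = 0.453580
Posterior = 0.355776 / 0.453580 ≈ 0.7844

P(overnight rain | wet lawn) ≈ 0.7844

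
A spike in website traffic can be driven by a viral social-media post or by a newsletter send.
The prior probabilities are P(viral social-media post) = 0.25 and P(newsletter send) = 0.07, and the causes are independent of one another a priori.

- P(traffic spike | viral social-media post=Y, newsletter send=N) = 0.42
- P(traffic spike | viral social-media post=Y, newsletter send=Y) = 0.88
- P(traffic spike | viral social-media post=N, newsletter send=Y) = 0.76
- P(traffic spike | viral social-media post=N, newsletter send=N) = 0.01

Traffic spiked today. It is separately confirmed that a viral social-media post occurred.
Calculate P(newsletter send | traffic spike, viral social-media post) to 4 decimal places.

P(traffic spike | viral social-media post) = 0.42·0.93 + 0.88·0.07 = 0.390600 + 0.061600 = 0.452200
Of this, 0.061600 comes from 0.88·0.07 (the newsletter send=true cases).
P(newsletter send | traffic spike, viral social-media post) = 0.061600 / 0.452200 ≈ 0.1362

P(newsletter send | traffic spike, viral social-media post) ≈ 0.1362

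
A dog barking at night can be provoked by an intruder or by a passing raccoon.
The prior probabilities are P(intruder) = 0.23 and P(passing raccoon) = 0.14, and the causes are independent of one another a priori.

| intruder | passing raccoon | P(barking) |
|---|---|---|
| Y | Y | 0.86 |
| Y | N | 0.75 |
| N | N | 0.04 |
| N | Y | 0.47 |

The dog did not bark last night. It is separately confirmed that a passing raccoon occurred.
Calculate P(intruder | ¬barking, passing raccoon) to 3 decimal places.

P(intruder | ¬barking, passing raccoon) ≈ 0.073

Sum P(¬barking|·) weighted by the priors over both values of intruder:
  P(¬barking | passing raccoon) = 0.53·0.77 + 0.14·0.23
        = 0.408100 + 0.032200 = 0.440300
The terms with intruder present sum to 0.032200, so
  P(intruder | ¬barking, passing raccoon) = 0.032200 / 0.440300 ≈ 0.073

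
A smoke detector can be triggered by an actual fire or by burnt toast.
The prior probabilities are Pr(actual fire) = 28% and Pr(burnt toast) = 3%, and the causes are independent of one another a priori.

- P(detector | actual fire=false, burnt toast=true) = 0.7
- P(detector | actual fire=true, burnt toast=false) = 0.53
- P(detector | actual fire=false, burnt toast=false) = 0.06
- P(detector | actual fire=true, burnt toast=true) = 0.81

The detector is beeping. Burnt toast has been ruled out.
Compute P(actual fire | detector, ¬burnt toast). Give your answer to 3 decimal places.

By total probability over both values of actual fire:
  P(detector | ¬burnt toast) = 0.06×0.72 + 0.53×0.28
        = 0.043200 + 0.148400 = 0.191600
Configurations with actual fire contribute 0.148400, so
  P(actual fire | detector, ¬burnt toast) = 0.148400 / 0.191600 ≈ 0.775

P(actual fire | detector, ¬burnt toast) ≈ 0.775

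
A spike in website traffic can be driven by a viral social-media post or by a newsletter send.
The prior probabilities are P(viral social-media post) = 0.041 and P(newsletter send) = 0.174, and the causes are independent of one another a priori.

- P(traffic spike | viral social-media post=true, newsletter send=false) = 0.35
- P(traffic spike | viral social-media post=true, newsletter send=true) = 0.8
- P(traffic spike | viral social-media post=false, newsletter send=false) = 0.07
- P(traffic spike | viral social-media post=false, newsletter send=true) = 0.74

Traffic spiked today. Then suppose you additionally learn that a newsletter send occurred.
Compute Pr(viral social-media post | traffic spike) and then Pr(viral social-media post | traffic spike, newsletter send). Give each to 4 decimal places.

Pr(viral social-media post | traffic spike) ≈ 0.0894; Pr(viral social-media post | traffic spike, newsletter send) ≈ 0.0442

By total probability over the 4 (viral social-media post, newsletter send) configurations:
  P(traffic spike) = 0.07*0.959*0.826 + 0.74*0.959*0.174 + 0.35*0.041*0.826 + 0.8*0.041*0.174
        = 0.055449 + 0.123481 + 0.011853 + 0.005707 = 0.196490
The terms with viral social-media post present sum to 0.017560, so
  P(viral social-media post | traffic spike) = 0.017560 / 0.196490 ≈ 0.0894

With the extra evidence:
P(traffic spike | newsletter send) = 0.74*0.959 + 0.8*0.041 = 0.709660 + 0.032800 = 0.742460
Restricting to configurations with viral social-media post present: 0.8*0.041 = 0.032800.
P(viral social-media post | traffic spike, newsletter send) = 0.032800 / 0.742460 ≈ 0.0442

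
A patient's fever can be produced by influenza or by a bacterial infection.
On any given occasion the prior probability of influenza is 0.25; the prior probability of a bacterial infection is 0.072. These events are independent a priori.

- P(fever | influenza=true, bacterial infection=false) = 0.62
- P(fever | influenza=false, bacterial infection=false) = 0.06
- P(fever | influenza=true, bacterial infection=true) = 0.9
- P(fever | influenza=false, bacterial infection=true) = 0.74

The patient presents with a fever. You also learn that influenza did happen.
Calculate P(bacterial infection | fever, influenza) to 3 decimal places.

P(bacterial infection | fever, influenza) ≈ 0.101

P(fever | influenza) = 0.62×0.928 + 0.9×0.072 = 0.575360 + 0.064800 = 0.640160
The bacterial infection-present share is 0.9×0.072 = 0.064800.
Hence the posterior is 0.064800/0.640160 ≈ 0.101.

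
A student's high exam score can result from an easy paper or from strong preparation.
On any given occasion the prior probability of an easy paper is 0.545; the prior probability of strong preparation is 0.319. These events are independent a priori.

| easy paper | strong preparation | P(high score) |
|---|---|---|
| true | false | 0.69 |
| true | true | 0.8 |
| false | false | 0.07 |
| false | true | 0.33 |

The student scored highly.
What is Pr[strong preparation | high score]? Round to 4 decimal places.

Pr[strong preparation | high score] ≈ 0.4023

By total probability over the 4 (easy paper, strong preparation) configurations:
  P(high score) = 0.07·0.455·0.681 + 0.33·0.455·0.319 + 0.69·0.545·0.681 + 0.8·0.545·0.319
        = 0.021690 + 0.047898 + 0.256090 + 0.139084 = 0.464762
Configurations with strong preparation contribute 0.186982, so
  P(strong preparation | high score) = 0.186982 / 0.464762 ≈ 0.4023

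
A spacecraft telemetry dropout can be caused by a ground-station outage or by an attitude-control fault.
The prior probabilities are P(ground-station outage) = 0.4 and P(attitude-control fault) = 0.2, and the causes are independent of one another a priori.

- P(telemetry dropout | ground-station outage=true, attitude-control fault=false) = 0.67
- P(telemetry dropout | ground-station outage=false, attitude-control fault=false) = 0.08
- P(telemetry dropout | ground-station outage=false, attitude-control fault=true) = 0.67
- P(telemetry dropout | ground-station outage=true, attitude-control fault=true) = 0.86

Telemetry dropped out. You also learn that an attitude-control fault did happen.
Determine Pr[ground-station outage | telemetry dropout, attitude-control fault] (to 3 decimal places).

P(telemetry dropout | attitude-control fault) = 0.67*0.6 + 0.86*0.4 = 0.402000 + 0.344000 = 0.746000
Of this, 0.344000 comes from 0.86*0.4 (the ground-station outage=true cases).
P(ground-station outage | telemetry dropout, attitude-control fault) = 0.344000 / 0.746000 ≈ 0.461

Pr[ground-station outage | telemetry dropout, attitude-control fault] ≈ 0.461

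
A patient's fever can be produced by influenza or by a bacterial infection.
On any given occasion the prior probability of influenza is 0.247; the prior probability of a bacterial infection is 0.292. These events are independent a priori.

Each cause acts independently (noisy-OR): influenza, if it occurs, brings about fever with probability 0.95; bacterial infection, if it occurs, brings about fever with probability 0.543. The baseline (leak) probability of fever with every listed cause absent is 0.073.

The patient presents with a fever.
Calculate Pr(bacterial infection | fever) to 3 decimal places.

Under noisy-OR, P(fever | causes) = 1 − (1−0.073)·∏(1−qᵢ) over the active causes.
P(fever) = 0.073*0.753*0.708 + 0.576361*0.753*0.292 + 0.95365*0.247*0.708 + 0.978818*0.247*0.292 = 0.038918 + 0.126728 + 0.166770 + 0.070596 = 0.403012
Restricting to configurations with bacterial infection present: 0.126728 + 0.070596 = 0.197324.
P(bacterial infection | fever) = 0.197324 / 0.403012 ≈ 0.490

Pr(bacterial infection | fever) ≈ 0.490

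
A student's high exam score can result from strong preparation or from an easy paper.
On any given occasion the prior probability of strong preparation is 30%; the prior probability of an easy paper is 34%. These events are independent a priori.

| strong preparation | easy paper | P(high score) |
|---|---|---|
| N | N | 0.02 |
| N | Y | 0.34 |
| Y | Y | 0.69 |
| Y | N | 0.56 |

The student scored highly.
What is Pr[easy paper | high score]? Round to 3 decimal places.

P(high score) = 0.02×0.7×0.66 + 0.34×0.7×0.34 + 0.56×0.3×0.66 + 0.69×0.3×0.34 = 0.009240 + 0.080920 + 0.110880 + 0.070380 = 0.271420
The easy paper-present share is 0.080920 + 0.070380 = 0.151300.
So P(easy paper | high score) = 0.151300/0.271420 ≈ 0.557.

Pr[easy paper | high score] ≈ 0.557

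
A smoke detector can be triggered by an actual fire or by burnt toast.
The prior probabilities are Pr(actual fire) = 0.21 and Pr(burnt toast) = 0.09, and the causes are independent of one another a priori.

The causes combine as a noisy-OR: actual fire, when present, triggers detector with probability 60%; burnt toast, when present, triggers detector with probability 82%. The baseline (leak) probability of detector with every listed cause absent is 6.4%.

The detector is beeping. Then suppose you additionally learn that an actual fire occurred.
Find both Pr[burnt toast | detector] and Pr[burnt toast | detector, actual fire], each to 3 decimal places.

Under noisy-OR, P(detector | causes) = 1 − (1−0.064)·∏(1−qᵢ) over the active causes.
For the numerator, keep only burnt toast=true terms: 0.059121 + 0.017626 = 0.076747
Normalizer over all consistent configurations: 0.064*0.79*0.91 + 0.83152*0.79*0.09 + 0.6256*0.21*0.91 + 0.932608*0.21*0.09 = 0.242309
Posterior = 0.076747 / 0.242309 ≈ 0.317

Now condition on the additional information:
Numerator (weight on configurations with burnt toast): 0.932608×0.09 = 0.083935
The normalizing constant is 0.6256×0.91 + 0.932608×0.09 = 0.653231
P(burnt toast | detector, actual fire) = 0.083935/0.653231 ≈ 0.128

Pr[burnt toast | detector] ≈ 0.317; Pr[burnt toast | detector, actual fire] ≈ 0.128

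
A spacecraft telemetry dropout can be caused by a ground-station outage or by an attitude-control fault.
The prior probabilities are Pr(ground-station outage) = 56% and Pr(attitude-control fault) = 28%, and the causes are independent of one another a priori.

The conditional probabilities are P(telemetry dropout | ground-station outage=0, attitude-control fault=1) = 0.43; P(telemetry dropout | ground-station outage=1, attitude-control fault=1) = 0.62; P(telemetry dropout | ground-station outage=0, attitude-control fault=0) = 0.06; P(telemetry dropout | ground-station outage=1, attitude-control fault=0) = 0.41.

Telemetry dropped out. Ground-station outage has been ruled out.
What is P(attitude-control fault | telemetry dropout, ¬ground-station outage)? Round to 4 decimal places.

P(attitude-control fault | telemetry dropout, ¬ground-station outage) ≈ 0.7359

Sum P(telemetry dropout|·) weighted by the priors over both values of attitude-control fault:
  P(telemetry dropout | ¬ground-station outage) = 0.06×0.72 + 0.43×0.28
        = 0.043200 + 0.120400 = 0.163600
The terms with attitude-control fault present sum to 0.120400, so
  P(attitude-control fault | telemetry dropout, ¬ground-station outage) = 0.120400 / 0.163600 ≈ 0.7359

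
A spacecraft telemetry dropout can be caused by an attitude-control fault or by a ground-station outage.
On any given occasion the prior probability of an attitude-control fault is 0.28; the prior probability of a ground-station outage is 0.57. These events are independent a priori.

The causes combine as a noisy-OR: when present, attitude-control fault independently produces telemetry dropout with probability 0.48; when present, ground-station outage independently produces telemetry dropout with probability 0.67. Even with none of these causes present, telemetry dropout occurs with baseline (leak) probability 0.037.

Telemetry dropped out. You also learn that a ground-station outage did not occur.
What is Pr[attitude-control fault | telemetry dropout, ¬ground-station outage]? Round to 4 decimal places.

Under noisy-OR, P(telemetry dropout | causes) = 1 − (1−0.037)·∏(1−qᵢ) over the active causes.
Sum P(telemetry dropout|·) weighted by the priors over both values of attitude-control fault:
  P(telemetry dropout | ¬ground-station outage) = 0.037*0.72 + 0.49924*0.28
        = 0.026640 + 0.139787 = 0.166427
The terms with attitude-control fault present sum to 0.139787, so
  P(attitude-control fault | telemetry dropout, ¬ground-station outage) = 0.139787 / 0.166427 ≈ 0.8399

Pr[attitude-control fault | telemetry dropout, ¬ground-station outage] ≈ 0.8399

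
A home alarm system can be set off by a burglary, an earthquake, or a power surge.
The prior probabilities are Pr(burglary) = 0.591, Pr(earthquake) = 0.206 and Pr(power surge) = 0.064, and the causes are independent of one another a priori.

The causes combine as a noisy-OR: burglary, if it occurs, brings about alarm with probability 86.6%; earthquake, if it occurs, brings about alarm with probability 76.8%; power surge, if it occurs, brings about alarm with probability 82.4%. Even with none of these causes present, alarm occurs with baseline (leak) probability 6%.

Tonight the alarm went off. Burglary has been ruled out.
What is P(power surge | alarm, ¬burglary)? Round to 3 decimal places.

P(power surge | alarm, ¬burglary) ≈ 0.220

Under noisy-OR, P(alarm | causes) = 1 − (1−0.06)·∏(1−qᵢ) over the active causes.
P(alarm | ¬burglary) = 0.06·0.794·0.936 + 0.83456·0.794·0.064 + 0.78192·0.206·0.936 + 0.961618·0.206·0.064 = 0.044591 + 0.042409 + 0.150767 + 0.012678 = 0.250445
Of this, 0.055087 comes from 0.042409 + 0.012678 (the power surge=true cases).
Hence the posterior is 0.055087/0.250445 ≈ 0.220.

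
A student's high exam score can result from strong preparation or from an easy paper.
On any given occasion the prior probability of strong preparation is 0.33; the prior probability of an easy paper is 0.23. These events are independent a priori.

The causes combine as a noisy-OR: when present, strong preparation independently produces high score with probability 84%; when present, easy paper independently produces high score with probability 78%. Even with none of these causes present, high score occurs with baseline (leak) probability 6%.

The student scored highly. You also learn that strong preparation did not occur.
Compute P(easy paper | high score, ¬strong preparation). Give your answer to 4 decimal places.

P(easy paper | high score, ¬strong preparation) ≈ 0.7979

Under noisy-OR, P(high score | causes) = 1 − (1−0.06)·∏(1−qᵢ) over the active causes.
P(high score | ¬strong preparation) = 0.06×0.77 + 0.7932×0.23 = 0.046200 + 0.182436 = 0.228636
Of this, 0.182436 comes from 0.7932×0.23 (the easy paper=true cases).
So P(easy paper | high score, ¬strong preparation) = 0.182436/0.228636 ≈ 0.7979.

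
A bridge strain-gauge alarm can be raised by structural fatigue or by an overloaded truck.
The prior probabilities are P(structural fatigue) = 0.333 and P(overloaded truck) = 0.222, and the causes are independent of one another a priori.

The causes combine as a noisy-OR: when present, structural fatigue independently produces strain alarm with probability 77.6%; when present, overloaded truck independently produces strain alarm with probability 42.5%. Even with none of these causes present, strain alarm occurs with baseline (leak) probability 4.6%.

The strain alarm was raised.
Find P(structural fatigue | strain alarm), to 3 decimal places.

P(structural fatigue | strain alarm) ≈ 0.747

Under noisy-OR, P(strain alarm | causes) = 1 − (1−0.046)·∏(1−qᵢ) over the active causes.
Numerator (weight on configurations with structural fatigue): 0.203711 + 0.064842 = 0.268553
The normalizing constant is 0.046*0.667*0.778 + 0.45145*0.667*0.222 + 0.786304*0.333*0.778 + 0.877125*0.333*0.222 = 0.359272
P(structural fatigue | strain alarm) = 0.268553/0.359272 ≈ 0.747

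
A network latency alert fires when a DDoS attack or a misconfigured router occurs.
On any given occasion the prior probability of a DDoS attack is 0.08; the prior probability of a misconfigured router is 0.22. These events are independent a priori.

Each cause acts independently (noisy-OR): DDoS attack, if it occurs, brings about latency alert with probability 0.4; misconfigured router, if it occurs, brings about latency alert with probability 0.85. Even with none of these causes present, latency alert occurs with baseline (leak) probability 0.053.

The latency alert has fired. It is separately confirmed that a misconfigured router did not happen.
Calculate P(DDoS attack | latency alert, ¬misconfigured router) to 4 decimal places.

Under noisy-OR, P(latency alert | causes) = 1 − (1−0.053)·∏(1−qᵢ) over the active causes.
By total probability over both values of DDoS attack:
  P(latency alert | ¬misconfigured router) = 0.053·0.92 + 0.4318·0.08
        = 0.048760 + 0.034544 = 0.083304
Configurations with DDoS attack contribute 0.034544, so
  P(DDoS attack | latency alert, ¬misconfigured router) = 0.034544 / 0.083304 ≈ 0.4147

P(DDoS attack | latency alert, ¬misconfigured router) ≈ 0.4147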